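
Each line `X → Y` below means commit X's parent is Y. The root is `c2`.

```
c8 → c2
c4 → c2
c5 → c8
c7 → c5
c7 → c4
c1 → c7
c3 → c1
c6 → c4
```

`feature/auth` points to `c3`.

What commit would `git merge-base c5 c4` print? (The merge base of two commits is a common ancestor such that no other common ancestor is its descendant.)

Ancestors of c5: {c2, c5, c8}.
Ancestors of c4: {c2, c4}.
Common ancestors: {c2}.
The only common ancestor is c2, so it is the merge base.

c2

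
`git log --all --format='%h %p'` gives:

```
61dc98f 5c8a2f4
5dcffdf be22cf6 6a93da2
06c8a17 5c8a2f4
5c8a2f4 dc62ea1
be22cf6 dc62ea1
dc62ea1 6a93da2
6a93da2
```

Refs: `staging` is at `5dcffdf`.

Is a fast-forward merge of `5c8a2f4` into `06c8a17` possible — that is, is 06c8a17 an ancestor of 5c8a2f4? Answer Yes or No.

A fast-forward from 06c8a17 to 5c8a2f4 is possible iff 06c8a17 is an ancestor of 5c8a2f4.
Ancestors of 5c8a2f4: {5c8a2f4, 6a93da2, dc62ea1}.
06c8a17 is not among them, so fast-forward is not possible.

No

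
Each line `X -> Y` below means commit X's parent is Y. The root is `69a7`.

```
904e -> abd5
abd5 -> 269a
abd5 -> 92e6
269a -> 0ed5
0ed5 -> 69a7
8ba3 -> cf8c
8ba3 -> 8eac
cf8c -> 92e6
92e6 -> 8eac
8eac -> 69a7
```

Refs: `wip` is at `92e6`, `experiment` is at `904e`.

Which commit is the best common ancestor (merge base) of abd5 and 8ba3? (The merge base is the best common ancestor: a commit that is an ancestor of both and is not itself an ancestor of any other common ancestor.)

Ancestors of abd5: {0ed5, 269a, 69a7, 8eac, 92e6, abd5}.
Ancestors of 8ba3: {69a7, 8ba3, 8eac, 92e6, cf8c}.
Common ancestors: {69a7, 8eac, 92e6}.
Among these, 92e6 is not an ancestor of any other common ancestor — it is the merge base.

92e6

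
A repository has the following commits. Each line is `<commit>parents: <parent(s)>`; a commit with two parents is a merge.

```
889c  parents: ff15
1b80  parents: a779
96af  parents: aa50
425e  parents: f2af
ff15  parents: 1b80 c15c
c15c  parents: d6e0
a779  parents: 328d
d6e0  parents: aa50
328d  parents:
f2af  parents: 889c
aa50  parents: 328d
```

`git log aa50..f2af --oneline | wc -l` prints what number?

Reachable from f2af: {1b80, 328d, 889c, a779, aa50, c15c, d6e0, f2af, ff15}.
Reachable from aa50: {328d, aa50}.
In f2af's history but not aa50's: {1b80, 889c, a779, c15c, d6e0, f2af, ff15} — 7 commits.

7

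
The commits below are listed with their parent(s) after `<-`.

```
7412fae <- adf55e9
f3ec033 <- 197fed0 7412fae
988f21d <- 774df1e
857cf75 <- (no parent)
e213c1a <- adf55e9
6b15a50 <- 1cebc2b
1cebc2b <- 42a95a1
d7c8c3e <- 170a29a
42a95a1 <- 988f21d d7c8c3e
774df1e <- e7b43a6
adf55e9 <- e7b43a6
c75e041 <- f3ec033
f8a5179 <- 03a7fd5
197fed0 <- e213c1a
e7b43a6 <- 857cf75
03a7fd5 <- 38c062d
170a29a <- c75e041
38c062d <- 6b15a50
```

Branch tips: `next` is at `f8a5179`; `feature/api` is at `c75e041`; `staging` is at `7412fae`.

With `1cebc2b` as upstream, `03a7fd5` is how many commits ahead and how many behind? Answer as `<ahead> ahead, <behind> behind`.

Reachable from 03a7fd5: {03a7fd5, 170a29a, 197fed0, 1cebc2b, 38c062d, 42a95a1, 6b15a50, 7412fae, 774df1e, 857cf75, 988f21d, adf55e9, c75e041, d7c8c3e, e213c1a, e7b43a6, f3ec033}.
Reachable from 1cebc2b: {170a29a, 197fed0, 1cebc2b, 42a95a1, 7412fae, 774df1e, 857cf75, 988f21d, adf55e9, c75e041, d7c8c3e, e213c1a, e7b43a6, f3ec033}.
Only in 03a7fd5's history (ahead): {03a7fd5, 38c062d, 6b15a50} — 3.
Only in 1cebc2b's history (behind): {} — 0.

3 ahead, 0 behind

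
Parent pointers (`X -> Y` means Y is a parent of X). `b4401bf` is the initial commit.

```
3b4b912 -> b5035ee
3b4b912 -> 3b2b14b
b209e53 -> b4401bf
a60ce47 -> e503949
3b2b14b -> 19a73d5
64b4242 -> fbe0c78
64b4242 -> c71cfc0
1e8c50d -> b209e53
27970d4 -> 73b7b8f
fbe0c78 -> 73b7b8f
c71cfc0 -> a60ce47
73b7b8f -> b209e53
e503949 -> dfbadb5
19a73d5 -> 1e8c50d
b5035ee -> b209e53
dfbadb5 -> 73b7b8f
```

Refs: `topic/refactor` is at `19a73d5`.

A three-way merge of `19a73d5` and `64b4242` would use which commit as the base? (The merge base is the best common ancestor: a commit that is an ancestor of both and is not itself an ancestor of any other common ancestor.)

Ancestors of 19a73d5: {19a73d5, 1e8c50d, b209e53, b4401bf}.
Ancestors of 64b4242: {64b4242, 73b7b8f, a60ce47, b209e53, b4401bf, c71cfc0, dfbadb5, e503949, fbe0c78}.
Common ancestors: {b209e53, b4401bf}.
Among these, b209e53 is not an ancestor of any other common ancestor — it is the merge base.

b209e53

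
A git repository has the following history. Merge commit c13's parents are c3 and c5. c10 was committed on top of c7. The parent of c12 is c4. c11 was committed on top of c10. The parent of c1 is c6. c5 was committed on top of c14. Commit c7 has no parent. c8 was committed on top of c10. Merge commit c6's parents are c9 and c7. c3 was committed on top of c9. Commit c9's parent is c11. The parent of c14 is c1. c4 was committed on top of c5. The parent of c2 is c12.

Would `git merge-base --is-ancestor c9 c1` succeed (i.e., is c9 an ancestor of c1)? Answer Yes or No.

Yes

Ancestors of c1 (commits reachable by following parents): {c1, c10, c11, c6, c7, c9}.
c9 is in that set, so it is an ancestor of c1.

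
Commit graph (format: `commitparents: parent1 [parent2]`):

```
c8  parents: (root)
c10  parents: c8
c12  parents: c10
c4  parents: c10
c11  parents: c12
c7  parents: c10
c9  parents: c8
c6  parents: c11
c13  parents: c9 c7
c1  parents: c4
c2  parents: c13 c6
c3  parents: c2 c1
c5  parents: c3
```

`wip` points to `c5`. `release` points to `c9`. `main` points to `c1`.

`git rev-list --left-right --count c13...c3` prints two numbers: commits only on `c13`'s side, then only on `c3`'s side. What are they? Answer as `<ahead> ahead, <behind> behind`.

Reachable from c13: {c10, c13, c7, c8, c9}.
Reachable from c3: {c1, c10, c11, c12, c13, c2, c3, c4, c6, c7, c8, c9}.
Only in c13's history (ahead): {} — 0.
Only in c3's history (behind): {c1, c11, c12, c2, c3, c4, c6} — 7.

0 ahead, 7 behind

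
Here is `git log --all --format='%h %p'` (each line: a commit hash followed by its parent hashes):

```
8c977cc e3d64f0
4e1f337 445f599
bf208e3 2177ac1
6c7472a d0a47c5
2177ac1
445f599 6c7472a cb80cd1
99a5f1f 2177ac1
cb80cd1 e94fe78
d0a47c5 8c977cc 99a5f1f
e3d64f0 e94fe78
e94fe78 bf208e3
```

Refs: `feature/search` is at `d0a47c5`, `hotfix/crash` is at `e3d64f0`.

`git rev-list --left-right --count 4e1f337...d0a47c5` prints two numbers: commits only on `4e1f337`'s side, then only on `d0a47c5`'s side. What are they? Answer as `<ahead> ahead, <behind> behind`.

Reachable from 4e1f337: {2177ac1, 445f599, 4e1f337, 6c7472a, 8c977cc, 99a5f1f, bf208e3, cb80cd1, d0a47c5, e3d64f0, e94fe78}.
Reachable from d0a47c5: {2177ac1, 8c977cc, 99a5f1f, bf208e3, d0a47c5, e3d64f0, e94fe78}.
Only in 4e1f337's history (ahead): {445f599, 4e1f337, 6c7472a, cb80cd1} — 4.
Only in d0a47c5's history (behind): {} — 0.

4 ahead, 0 behind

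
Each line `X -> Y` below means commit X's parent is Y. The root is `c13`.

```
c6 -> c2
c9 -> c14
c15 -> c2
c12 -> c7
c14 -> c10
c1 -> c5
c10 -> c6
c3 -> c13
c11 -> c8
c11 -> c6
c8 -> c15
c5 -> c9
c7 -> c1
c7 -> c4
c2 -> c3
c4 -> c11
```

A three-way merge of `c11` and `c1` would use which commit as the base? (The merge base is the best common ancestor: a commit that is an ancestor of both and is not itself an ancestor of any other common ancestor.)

c6

Ancestors of c11: {c11, c13, c15, c2, c3, c6, c8}.
Ancestors of c1: {c1, c10, c13, c14, c2, c3, c5, c6, c9}.
Common ancestors: {c13, c2, c3, c6}.
Among these, c6 is not an ancestor of any other common ancestor — it is the merge base.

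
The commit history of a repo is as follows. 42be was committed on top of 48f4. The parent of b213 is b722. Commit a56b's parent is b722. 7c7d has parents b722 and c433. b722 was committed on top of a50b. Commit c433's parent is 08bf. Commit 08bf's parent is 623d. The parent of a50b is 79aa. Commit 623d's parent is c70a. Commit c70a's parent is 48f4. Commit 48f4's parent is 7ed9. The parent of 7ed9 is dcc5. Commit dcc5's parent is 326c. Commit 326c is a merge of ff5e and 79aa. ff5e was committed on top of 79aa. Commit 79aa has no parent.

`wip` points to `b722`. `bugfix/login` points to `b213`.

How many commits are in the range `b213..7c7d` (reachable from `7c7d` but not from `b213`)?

Reachable from 7c7d: {08bf, 326c, 48f4, 623d, 79aa, 7c7d, 7ed9, a50b, b722, c433, c70a, dcc5, ff5e}.
Reachable from b213: {79aa, a50b, b213, b722}.
In 7c7d's history but not b213's: {08bf, 326c, 48f4, 623d, 7c7d, 7ed9, c433, c70a, dcc5, ff5e} — 10 commits.

10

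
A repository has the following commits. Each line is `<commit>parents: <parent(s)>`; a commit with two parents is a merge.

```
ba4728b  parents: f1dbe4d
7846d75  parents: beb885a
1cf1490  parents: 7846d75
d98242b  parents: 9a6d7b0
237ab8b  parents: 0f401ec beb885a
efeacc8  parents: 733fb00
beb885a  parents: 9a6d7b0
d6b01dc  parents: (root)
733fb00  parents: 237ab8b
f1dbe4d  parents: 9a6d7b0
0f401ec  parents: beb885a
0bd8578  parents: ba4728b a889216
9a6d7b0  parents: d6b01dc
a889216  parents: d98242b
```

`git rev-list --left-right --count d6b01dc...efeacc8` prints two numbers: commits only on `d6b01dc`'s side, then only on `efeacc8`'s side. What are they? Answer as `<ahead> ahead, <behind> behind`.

0 ahead, 6 behind

Reachable from d6b01dc: {d6b01dc}.
Reachable from efeacc8: {0f401ec, 237ab8b, 733fb00, 9a6d7b0, beb885a, d6b01dc, efeacc8}.
Only in d6b01dc's history (ahead): {} — 0.
Only in efeacc8's history (behind): {0f401ec, 237ab8b, 733fb00, 9a6d7b0, beb885a, efeacc8} — 6.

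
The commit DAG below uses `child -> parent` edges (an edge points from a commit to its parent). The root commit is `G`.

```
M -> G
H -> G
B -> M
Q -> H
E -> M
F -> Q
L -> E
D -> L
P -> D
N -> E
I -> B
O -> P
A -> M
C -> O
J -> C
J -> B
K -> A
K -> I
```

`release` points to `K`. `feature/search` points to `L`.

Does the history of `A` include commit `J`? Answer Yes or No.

No

Ancestors of A: {A, G, M}.
J is not in that set, so it is not an ancestor of A.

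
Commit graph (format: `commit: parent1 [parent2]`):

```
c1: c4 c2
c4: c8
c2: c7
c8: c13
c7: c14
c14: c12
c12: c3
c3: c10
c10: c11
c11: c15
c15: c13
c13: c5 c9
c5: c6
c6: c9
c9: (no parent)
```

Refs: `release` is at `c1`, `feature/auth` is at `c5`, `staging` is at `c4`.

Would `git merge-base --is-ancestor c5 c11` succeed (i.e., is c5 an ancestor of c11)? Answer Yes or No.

Yes

Ancestors of c11 (commits reachable by following parents): {c11, c13, c15, c5, c6, c9}.
c5 is in that set, so it is an ancestor of c11.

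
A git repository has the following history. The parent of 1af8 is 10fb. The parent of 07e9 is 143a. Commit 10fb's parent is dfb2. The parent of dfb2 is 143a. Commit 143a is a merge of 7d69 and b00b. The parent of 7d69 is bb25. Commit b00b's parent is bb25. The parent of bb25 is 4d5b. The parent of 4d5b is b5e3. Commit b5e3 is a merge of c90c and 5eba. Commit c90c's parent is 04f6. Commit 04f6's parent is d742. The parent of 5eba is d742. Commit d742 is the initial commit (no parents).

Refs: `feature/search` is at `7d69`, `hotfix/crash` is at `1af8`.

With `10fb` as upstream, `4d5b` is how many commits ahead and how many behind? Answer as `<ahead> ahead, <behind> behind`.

Reachable from 4d5b: {04f6, 4d5b, 5eba, b5e3, c90c, d742}.
Reachable from 10fb: {04f6, 10fb, 143a, 4d5b, 5eba, 7d69, b00b, b5e3, bb25, c90c, d742, dfb2}.
Only in 4d5b's history (ahead): {} — 0.
Only in 10fb's history (behind): {10fb, 143a, 7d69, b00b, bb25, dfb2} — 6.

0 ahead, 6 behind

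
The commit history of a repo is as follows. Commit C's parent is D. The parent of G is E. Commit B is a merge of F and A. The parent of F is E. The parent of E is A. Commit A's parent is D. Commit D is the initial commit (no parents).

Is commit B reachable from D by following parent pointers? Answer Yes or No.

Ancestors of D: {D}.
B is not in that set, so it is not an ancestor of D.

No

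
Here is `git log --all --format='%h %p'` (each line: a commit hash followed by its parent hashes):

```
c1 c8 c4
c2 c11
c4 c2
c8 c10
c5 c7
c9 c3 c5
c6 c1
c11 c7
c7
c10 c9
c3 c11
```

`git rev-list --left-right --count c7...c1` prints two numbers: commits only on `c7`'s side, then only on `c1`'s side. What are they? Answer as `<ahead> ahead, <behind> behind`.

Reachable from c7: {c7}.
Reachable from c1: {c1, c10, c11, c2, c3, c4, c5, c7, c8, c9}.
Only in c7's history (ahead): {} — 0.
Only in c1's history (behind): {c1, c10, c11, c2, c3, c4, c5, c8, c9} — 9.

0 ahead, 9 behind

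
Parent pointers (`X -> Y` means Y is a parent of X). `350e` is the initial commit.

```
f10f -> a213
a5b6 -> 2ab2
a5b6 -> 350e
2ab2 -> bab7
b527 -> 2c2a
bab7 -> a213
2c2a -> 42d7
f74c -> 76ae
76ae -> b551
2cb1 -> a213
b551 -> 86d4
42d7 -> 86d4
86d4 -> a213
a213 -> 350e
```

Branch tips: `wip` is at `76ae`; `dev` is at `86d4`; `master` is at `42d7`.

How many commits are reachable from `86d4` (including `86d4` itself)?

3

Walking parent pointers from 86d4: reachable set = {350e, 86d4, a213}.
That is 3 commits.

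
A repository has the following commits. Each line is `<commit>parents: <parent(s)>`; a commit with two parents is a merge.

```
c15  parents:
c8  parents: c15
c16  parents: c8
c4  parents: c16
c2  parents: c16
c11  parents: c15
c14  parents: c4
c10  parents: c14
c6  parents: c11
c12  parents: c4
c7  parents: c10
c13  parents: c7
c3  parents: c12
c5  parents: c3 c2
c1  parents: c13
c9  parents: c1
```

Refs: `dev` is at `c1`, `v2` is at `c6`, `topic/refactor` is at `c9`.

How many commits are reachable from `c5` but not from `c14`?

4

Reachable from c5: {c12, c15, c16, c2, c3, c4, c5, c8}.
Reachable from c14: {c14, c15, c16, c4, c8}.
In c5's history but not c14's: {c12, c2, c3, c5} — 4 commits.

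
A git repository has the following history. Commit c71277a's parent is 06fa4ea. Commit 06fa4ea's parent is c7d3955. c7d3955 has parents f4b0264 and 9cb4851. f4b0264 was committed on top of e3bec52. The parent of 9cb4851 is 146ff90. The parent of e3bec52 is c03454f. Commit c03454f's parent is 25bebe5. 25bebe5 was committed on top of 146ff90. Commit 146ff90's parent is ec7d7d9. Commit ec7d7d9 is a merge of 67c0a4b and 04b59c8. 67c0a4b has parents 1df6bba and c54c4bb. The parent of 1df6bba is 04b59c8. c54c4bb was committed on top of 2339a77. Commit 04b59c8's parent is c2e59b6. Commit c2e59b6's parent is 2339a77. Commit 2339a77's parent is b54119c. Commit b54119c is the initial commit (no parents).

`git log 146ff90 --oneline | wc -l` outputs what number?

9

Walking parent pointers from 146ff90: reachable set = {04b59c8, 146ff90, 1df6bba, 2339a77, 67c0a4b, b54119c, c2e59b6, c54c4bb, ec7d7d9}.
That is 9 commits.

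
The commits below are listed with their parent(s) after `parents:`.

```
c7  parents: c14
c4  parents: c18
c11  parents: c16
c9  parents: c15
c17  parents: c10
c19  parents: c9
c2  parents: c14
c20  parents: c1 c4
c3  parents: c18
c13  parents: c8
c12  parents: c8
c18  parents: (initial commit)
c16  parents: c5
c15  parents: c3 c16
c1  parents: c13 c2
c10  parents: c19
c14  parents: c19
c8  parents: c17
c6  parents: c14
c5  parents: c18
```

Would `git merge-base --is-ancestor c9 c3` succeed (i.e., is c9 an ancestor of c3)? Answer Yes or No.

No

Ancestors of c3: {c18, c3}.
c9 is not in that set, so it is not an ancestor of c3.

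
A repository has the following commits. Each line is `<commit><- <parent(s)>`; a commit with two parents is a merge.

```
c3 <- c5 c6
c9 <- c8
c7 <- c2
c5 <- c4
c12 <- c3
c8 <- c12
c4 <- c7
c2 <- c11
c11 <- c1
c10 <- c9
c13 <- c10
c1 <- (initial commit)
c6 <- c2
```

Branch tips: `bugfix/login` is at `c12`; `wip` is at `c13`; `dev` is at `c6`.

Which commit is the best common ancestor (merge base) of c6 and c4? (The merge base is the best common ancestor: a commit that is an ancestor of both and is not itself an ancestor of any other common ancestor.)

Ancestors of c6: {c1, c11, c2, c6}.
Ancestors of c4: {c1, c11, c2, c4, c7}.
Common ancestors: {c1, c11, c2}.
Among these, c2 is not an ancestor of any other common ancestor — it is the merge base.

c2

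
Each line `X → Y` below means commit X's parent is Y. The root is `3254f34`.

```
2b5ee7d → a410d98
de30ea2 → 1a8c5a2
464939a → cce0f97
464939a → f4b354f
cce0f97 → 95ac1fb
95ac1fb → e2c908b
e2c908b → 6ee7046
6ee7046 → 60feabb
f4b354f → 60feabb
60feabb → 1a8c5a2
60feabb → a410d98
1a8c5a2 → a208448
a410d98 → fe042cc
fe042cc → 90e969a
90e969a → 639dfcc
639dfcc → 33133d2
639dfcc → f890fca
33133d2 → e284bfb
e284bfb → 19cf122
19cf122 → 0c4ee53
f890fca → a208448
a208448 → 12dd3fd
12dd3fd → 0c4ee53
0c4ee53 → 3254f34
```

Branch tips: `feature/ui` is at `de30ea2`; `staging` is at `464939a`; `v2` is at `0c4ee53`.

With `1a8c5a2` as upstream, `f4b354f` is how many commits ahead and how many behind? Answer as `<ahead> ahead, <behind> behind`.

Reachable from f4b354f: {0c4ee53, 12dd3fd, 19cf122, 1a8c5a2, 3254f34, 33133d2, 60feabb, 639dfcc, 90e969a, a208448, a410d98, e284bfb, f4b354f, f890fca, fe042cc}.
Reachable from 1a8c5a2: {0c4ee53, 12dd3fd, 1a8c5a2, 3254f34, a208448}.
Only in f4b354f's history (ahead): {19cf122, 33133d2, 60feabb, 639dfcc, 90e969a, a410d98, e284bfb, f4b354f, f890fca, fe042cc} — 10.
Only in 1a8c5a2's history (behind): {} — 0.

10 ahead, 0 behind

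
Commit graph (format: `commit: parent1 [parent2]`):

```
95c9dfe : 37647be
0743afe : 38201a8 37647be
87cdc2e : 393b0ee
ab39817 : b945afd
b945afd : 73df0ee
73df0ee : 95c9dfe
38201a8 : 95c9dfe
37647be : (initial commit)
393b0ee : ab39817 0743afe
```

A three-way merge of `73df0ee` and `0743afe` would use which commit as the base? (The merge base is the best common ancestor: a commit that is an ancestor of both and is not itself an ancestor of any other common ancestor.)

Ancestors of 73df0ee: {37647be, 73df0ee, 95c9dfe}.
Ancestors of 0743afe: {0743afe, 37647be, 38201a8, 95c9dfe}.
Common ancestors: {37647be, 95c9dfe}.
Among these, 95c9dfe is not an ancestor of any other common ancestor — it is the merge base.

95c9dfe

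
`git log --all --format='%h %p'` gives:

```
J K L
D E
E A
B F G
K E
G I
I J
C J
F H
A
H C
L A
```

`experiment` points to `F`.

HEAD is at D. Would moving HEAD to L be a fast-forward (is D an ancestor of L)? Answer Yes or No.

No

A fast-forward from D to L is possible iff D is an ancestor of L.
Ancestors of L: {A, L}.
D is not among them, so fast-forward is not possible.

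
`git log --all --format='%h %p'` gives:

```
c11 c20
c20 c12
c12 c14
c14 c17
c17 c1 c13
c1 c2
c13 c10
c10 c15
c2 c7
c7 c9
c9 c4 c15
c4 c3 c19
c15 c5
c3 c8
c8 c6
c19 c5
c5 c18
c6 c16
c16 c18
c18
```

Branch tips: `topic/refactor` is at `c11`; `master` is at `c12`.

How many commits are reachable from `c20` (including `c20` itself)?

Walking parent pointers from c20: reachable set = {c1, c10, c12, c13, c14, c15, c16, c17, c18, c19, c2, c20, c3, c4, c5, c6, c7, c8, c9}.
That is 19 commits.

19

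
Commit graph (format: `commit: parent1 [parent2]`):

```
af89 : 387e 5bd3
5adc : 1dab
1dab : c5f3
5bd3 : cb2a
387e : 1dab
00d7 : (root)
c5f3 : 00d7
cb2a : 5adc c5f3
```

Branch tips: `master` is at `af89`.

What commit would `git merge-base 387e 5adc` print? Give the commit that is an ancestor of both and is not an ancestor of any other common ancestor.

Ancestors of 387e: {00d7, 1dab, 387e, c5f3}.
Ancestors of 5adc: {00d7, 1dab, 5adc, c5f3}.
Common ancestors: {00d7, 1dab, c5f3}.
Among these, 1dab is not an ancestor of any other common ancestor — it is the merge base.

1dab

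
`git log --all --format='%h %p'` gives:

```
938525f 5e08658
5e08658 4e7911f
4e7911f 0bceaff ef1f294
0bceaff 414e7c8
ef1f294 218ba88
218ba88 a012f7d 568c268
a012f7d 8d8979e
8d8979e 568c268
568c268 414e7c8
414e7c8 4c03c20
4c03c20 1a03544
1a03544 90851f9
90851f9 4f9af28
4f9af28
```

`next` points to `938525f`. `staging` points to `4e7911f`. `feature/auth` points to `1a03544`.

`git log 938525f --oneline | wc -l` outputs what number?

Walking parent pointers from 938525f: reachable set = {0bceaff, 1a03544, 218ba88, 414e7c8, 4c03c20, 4e7911f, 4f9af28, 568c268, 5e08658, 8d8979e, 90851f9, 938525f, a012f7d, ef1f294}.
That is 14 commits.

14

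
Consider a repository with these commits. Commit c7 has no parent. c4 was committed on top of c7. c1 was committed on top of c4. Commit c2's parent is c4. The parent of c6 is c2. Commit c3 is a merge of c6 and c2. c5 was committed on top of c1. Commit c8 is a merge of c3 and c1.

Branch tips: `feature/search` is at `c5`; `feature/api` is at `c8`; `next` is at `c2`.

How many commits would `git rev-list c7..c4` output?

1

Reachable from c4: {c4, c7}.
Reachable from c7: {c7}.
In c4's history but not c7's: {c4} — 1 commit.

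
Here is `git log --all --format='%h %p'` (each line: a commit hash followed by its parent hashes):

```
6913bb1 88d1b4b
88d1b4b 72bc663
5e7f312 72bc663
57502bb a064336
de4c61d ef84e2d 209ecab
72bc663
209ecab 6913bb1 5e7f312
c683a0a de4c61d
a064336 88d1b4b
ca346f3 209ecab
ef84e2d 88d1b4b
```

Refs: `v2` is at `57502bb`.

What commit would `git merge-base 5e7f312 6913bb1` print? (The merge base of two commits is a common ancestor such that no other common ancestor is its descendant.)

72bc663

Ancestors of 5e7f312: {5e7f312, 72bc663}.
Ancestors of 6913bb1: {6913bb1, 72bc663, 88d1b4b}.
Common ancestors: {72bc663}.
The only common ancestor is 72bc663, so it is the merge base.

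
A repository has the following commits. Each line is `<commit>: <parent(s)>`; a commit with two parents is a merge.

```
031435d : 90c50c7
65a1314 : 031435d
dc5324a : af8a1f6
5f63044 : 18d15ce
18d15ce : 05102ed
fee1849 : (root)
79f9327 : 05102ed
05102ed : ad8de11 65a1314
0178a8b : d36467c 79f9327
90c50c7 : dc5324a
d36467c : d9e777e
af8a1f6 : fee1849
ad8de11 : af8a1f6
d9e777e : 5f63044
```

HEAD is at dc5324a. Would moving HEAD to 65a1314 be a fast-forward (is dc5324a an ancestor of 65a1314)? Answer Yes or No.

A fast-forward from dc5324a to 65a1314 is possible iff dc5324a is an ancestor of 65a1314.
Ancestors of 65a1314: {031435d, 65a1314, 90c50c7, af8a1f6, dc5324a, fee1849}.
dc5324a is among them, so fast-forward is possible.

Yes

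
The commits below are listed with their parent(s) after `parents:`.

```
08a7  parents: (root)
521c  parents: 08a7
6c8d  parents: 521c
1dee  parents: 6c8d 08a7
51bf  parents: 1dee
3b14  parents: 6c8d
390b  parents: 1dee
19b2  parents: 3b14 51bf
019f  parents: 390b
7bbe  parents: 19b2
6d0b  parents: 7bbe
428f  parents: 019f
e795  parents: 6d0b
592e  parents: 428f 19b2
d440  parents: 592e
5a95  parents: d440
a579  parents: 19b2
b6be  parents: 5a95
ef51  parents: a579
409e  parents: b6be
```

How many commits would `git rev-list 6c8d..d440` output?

9

Reachable from d440: {019f, 08a7, 19b2, 1dee, 390b, 3b14, 428f, 51bf, 521c, 592e, 6c8d, d440}.
Reachable from 6c8d: {08a7, 521c, 6c8d}.
In d440's history but not 6c8d's: {019f, 19b2, 1dee, 390b, 3b14, 428f, 51bf, 592e, d440} — 9 commits.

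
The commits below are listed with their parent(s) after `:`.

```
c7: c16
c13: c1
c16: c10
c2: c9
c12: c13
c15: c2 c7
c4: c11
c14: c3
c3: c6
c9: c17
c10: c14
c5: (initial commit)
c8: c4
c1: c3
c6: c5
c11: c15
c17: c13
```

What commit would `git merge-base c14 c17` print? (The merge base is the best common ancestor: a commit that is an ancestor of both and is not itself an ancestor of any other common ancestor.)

Ancestors of c14: {c14, c3, c5, c6}.
Ancestors of c17: {c1, c13, c17, c3, c5, c6}.
Common ancestors: {c3, c5, c6}.
Among these, c3 is not an ancestor of any other common ancestor — it is the merge base.

c3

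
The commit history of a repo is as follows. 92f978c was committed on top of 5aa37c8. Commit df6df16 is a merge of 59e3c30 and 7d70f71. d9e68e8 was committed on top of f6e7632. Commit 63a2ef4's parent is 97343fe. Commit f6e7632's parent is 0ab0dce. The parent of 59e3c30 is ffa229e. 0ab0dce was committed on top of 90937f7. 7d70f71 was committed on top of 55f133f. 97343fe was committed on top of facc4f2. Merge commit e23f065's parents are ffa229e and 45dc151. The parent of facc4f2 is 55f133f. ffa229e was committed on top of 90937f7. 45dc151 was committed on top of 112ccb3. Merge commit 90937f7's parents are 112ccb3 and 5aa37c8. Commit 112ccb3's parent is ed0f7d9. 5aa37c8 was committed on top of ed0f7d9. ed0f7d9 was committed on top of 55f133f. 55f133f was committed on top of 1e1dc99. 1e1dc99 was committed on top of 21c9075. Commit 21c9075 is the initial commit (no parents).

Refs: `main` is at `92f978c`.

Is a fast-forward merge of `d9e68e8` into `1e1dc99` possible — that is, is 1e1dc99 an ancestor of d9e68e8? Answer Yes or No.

A fast-forward from 1e1dc99 to d9e68e8 is possible iff 1e1dc99 is an ancestor of d9e68e8.
Ancestors of d9e68e8: {0ab0dce, 112ccb3, 1e1dc99, 21c9075, 55f133f, 5aa37c8, 90937f7, d9e68e8, ed0f7d9, f6e7632}.
1e1dc99 is among them, so fast-forward is possible.

Yes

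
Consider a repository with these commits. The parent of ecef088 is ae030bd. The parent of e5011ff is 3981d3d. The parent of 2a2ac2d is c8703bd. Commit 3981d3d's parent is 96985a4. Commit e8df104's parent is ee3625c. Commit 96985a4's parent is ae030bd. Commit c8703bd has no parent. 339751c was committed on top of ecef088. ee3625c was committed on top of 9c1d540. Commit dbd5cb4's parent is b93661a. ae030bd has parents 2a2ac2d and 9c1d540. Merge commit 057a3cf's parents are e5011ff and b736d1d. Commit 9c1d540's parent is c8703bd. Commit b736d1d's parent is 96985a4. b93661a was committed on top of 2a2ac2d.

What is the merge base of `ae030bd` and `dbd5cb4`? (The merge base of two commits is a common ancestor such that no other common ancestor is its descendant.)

2a2ac2d

Ancestors of ae030bd: {2a2ac2d, 9c1d540, ae030bd, c8703bd}.
Ancestors of dbd5cb4: {2a2ac2d, b93661a, c8703bd, dbd5cb4}.
Common ancestors: {2a2ac2d, c8703bd}.
Among these, 2a2ac2d is not an ancestor of any other common ancestor — it is the merge base.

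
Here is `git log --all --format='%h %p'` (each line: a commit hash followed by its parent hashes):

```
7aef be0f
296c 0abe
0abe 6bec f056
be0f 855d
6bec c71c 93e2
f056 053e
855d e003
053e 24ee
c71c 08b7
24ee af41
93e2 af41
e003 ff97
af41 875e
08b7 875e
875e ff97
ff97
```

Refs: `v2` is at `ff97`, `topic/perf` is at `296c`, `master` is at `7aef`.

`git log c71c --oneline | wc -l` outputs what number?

4

Walking parent pointers from c71c: reachable set = {08b7, 875e, c71c, ff97}.
That is 4 commits.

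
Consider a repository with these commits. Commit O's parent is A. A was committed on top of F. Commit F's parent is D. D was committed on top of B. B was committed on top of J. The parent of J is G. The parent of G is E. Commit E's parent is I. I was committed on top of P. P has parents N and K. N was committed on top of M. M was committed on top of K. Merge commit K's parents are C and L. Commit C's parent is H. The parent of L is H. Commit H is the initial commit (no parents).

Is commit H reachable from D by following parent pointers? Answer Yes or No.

Ancestors of D (commits reachable by following parents): {B, C, D, E, G, H, I, J, K, L, M, N, P}.
H is in that set, so it is an ancestor of D.

Yes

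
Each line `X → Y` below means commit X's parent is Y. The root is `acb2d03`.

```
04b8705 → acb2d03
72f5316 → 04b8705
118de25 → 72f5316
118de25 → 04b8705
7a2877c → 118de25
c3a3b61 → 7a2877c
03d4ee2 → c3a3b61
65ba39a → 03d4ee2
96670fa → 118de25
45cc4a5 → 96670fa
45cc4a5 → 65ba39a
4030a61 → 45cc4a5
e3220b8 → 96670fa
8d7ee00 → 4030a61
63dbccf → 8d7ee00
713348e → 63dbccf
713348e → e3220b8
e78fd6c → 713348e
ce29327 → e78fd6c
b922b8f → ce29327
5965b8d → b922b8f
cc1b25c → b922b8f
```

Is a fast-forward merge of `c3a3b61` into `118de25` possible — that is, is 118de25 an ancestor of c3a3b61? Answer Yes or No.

Yes

A fast-forward from 118de25 to c3a3b61 is possible iff 118de25 is an ancestor of c3a3b61.
Ancestors of c3a3b61: {04b8705, 118de25, 72f5316, 7a2877c, acb2d03, c3a3b61}.
118de25 is among them, so fast-forward is possible.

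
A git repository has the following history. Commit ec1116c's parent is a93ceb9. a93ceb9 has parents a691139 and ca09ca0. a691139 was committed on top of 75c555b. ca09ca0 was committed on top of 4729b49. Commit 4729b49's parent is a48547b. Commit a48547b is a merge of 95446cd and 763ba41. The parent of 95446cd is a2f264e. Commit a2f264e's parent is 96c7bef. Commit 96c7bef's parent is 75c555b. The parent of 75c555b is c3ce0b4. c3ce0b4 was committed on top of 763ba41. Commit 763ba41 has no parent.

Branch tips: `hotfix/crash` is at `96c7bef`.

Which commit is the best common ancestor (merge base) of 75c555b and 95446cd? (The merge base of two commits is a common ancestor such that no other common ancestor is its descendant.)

75c555b

Ancestors of 75c555b: {75c555b, 763ba41, c3ce0b4}.
Ancestors of 95446cd: {75c555b, 763ba41, 95446cd, 96c7bef, a2f264e, c3ce0b4}.
Common ancestors: {75c555b, 763ba41, c3ce0b4}.
Among these, 75c555b is not an ancestor of any other common ancestor — it is the merge base.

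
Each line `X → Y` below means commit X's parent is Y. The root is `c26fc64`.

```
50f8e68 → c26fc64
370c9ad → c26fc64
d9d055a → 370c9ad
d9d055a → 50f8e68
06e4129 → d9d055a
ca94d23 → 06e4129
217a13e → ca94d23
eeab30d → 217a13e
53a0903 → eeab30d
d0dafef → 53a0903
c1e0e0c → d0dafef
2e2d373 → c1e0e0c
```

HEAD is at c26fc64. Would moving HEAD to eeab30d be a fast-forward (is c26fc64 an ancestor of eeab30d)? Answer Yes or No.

Yes

A fast-forward from c26fc64 to eeab30d is possible iff c26fc64 is an ancestor of eeab30d.
Ancestors of eeab30d: {06e4129, 217a13e, 370c9ad, 50f8e68, c26fc64, ca94d23, d9d055a, eeab30d}.
c26fc64 is among them, so fast-forward is possible.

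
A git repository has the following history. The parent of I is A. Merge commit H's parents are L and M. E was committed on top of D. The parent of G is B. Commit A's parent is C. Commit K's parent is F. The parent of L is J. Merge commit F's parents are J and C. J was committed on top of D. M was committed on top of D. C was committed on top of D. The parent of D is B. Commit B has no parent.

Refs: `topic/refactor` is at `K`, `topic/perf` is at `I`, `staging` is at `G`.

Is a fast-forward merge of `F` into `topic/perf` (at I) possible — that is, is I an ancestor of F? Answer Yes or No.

A fast-forward from I to F is possible iff I is an ancestor of F.
Ancestors of F: {B, C, D, F, J}.
I is not among them, so fast-forward is not possible.

No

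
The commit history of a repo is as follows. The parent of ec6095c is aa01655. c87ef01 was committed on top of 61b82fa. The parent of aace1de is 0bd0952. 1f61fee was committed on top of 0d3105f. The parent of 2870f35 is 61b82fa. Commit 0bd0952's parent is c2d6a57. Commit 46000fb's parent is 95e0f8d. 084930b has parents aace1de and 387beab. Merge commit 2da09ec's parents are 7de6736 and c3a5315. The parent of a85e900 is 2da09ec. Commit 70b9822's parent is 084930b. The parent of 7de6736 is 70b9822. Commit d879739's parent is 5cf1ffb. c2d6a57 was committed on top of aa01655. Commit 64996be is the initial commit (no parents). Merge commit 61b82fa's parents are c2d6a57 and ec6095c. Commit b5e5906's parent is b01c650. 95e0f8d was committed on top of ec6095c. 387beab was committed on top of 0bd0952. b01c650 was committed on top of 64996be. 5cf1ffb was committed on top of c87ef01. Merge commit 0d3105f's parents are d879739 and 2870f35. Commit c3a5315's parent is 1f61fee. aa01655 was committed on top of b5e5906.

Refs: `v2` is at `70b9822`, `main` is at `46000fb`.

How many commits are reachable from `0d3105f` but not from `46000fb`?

Reachable from 0d3105f: {0d3105f, 2870f35, 5cf1ffb, 61b82fa, 64996be, aa01655, b01c650, b5e5906, c2d6a57, c87ef01, d879739, ec6095c}.
Reachable from 46000fb: {46000fb, 64996be, 95e0f8d, aa01655, b01c650, b5e5906, ec6095c}.
In 0d3105f's history but not 46000fb's: {0d3105f, 2870f35, 5cf1ffb, 61b82fa, c2d6a57, c87ef01, d879739} — 7 commits.

7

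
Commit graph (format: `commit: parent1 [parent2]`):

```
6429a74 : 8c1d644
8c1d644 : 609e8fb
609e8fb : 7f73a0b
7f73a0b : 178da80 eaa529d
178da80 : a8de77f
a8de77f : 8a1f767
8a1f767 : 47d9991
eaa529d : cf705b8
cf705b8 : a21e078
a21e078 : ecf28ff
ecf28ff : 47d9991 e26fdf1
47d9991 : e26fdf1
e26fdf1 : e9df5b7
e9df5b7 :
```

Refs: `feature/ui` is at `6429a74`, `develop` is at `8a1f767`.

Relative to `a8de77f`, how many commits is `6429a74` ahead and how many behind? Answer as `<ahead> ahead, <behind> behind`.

Reachable from 6429a74: {178da80, 47d9991, 609e8fb, 6429a74, 7f73a0b, 8a1f767, 8c1d644, a21e078, a8de77f, cf705b8, e26fdf1, e9df5b7, eaa529d, ecf28ff}.
Reachable from a8de77f: {47d9991, 8a1f767, a8de77f, e26fdf1, e9df5b7}.
Only in 6429a74's history (ahead): {178da80, 609e8fb, 6429a74, 7f73a0b, 8c1d644, a21e078, cf705b8, eaa529d, ecf28ff} — 9.
Only in a8de77f's history (behind): {} — 0.

9 ahead, 0 behind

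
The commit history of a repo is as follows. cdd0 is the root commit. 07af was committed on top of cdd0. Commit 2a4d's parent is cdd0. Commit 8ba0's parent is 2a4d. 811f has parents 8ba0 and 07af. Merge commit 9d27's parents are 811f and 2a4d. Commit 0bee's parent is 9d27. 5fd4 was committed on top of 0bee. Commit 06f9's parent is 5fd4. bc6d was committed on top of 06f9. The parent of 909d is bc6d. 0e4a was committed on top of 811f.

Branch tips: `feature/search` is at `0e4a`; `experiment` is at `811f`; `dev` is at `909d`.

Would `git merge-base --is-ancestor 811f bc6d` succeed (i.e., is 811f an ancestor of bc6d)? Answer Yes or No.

Ancestors of bc6d (commits reachable by following parents): {06f9, 07af, 0bee, 2a4d, 5fd4, 811f, 8ba0, 9d27, bc6d, cdd0}.
811f is in that set, so it is an ancestor of bc6d.

Yes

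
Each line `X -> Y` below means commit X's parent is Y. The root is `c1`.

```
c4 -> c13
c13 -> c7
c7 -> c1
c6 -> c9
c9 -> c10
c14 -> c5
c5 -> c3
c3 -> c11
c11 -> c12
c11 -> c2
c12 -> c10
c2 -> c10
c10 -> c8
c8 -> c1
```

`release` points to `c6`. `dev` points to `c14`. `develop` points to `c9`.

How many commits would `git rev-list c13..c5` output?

Reachable from c5: {c1, c10, c11, c12, c2, c3, c5, c8}.
Reachable from c13: {c1, c13, c7}.
In c5's history but not c13's: {c10, c11, c12, c2, c3, c5, c8} — 7 commits.

7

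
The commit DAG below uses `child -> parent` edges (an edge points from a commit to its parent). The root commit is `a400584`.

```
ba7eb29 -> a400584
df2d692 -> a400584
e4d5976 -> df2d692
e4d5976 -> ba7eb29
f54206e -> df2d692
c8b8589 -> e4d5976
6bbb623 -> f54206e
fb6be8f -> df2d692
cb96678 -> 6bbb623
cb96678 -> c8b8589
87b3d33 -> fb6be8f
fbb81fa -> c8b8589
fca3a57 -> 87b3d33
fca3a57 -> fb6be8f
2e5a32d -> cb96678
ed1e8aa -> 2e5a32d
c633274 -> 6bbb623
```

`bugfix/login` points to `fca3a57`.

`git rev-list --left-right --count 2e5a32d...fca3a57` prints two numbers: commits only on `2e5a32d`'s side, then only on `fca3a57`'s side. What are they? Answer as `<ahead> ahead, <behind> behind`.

7 ahead, 3 behind

Reachable from 2e5a32d: {2e5a32d, 6bbb623, a400584, ba7eb29, c8b8589, cb96678, df2d692, e4d5976, f54206e}.
Reachable from fca3a57: {87b3d33, a400584, df2d692, fb6be8f, fca3a57}.
Only in 2e5a32d's history (ahead): {2e5a32d, 6bbb623, ba7eb29, c8b8589, cb96678, e4d5976, f54206e} — 7.
Only in fca3a57's history (behind): {87b3d33, fb6be8f, fca3a57} — 3.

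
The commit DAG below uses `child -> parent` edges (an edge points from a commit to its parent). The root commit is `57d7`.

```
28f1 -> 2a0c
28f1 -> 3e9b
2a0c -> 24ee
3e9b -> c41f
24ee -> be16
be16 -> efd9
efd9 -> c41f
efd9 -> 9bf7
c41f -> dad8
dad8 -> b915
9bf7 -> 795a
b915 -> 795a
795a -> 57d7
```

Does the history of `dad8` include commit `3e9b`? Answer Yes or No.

No

Ancestors of dad8: {57d7, 795a, b915, dad8}.
3e9b is not in that set, so it is not an ancestor of dad8.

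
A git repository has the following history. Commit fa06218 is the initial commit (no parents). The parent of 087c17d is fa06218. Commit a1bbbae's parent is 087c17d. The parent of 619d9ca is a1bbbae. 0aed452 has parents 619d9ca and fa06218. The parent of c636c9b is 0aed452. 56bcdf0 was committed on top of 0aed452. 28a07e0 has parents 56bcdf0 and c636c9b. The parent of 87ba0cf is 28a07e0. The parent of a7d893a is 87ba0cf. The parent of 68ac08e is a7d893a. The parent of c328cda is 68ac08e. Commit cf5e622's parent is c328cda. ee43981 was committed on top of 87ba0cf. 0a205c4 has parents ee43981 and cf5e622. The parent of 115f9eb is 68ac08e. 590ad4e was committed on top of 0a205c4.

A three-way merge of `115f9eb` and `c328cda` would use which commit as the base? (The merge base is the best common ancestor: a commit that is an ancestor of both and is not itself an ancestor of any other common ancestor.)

Ancestors of 115f9eb: {087c17d, 0aed452, 115f9eb, 28a07e0, 56bcdf0, 619d9ca, 68ac08e, 87ba0cf, a1bbbae, a7d893a, c636c9b, fa06218}.
Ancestors of c328cda: {087c17d, 0aed452, 28a07e0, 56bcdf0, 619d9ca, 68ac08e, 87ba0cf, a1bbbae, a7d893a, c328cda, c636c9b, fa06218}.
Common ancestors: {087c17d, 0aed452, 28a07e0, 56bcdf0, 619d9ca, 68ac08e, 87ba0cf, a1bbbae, a7d893a, c636c9b, fa06218}.
Among these, 68ac08e is not an ancestor of any other common ancestor — it is the merge base.

68ac08e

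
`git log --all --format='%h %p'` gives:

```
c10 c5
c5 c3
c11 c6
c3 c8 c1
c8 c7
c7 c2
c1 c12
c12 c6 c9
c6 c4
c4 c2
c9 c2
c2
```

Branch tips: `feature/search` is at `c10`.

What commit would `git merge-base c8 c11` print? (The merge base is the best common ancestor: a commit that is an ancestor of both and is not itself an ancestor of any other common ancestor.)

Ancestors of c8: {c2, c7, c8}.
Ancestors of c11: {c11, c2, c4, c6}.
Common ancestors: {c2}.
The only common ancestor is c2, so it is the merge base.

c2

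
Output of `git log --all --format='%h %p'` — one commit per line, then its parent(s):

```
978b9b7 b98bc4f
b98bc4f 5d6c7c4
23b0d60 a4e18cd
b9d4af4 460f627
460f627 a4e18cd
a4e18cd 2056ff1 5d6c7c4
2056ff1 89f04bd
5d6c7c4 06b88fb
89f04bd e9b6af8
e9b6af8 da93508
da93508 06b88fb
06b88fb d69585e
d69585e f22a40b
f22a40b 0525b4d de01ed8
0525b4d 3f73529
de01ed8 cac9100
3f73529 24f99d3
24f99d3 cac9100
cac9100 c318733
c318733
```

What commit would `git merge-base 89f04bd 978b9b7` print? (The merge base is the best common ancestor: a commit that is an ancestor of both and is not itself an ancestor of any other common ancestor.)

Ancestors of 89f04bd: {0525b4d, 06b88fb, 24f99d3, 3f73529, 89f04bd, c318733, cac9100, d69585e, da93508, de01ed8, e9b6af8, f22a40b}.
Ancestors of 978b9b7: {0525b4d, 06b88fb, 24f99d3, 3f73529, 5d6c7c4, 978b9b7, b98bc4f, c318733, cac9100, d69585e, de01ed8, f22a40b}.
Common ancestors: {0525b4d, 06b88fb, 24f99d3, 3f73529, c318733, cac9100, d69585e, de01ed8, f22a40b}.
Among these, 06b88fb is not an ancestor of any other common ancestor — it is the merge base.

06b88fb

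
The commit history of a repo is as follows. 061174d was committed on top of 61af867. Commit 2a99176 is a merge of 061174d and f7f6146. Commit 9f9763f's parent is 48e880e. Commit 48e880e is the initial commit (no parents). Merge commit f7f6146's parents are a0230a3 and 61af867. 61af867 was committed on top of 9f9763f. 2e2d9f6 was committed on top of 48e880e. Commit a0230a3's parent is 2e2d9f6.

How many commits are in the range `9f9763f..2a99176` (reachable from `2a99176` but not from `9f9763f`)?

6

Reachable from 2a99176: {061174d, 2a99176, 2e2d9f6, 48e880e, 61af867, 9f9763f, a0230a3, f7f6146}.
Reachable from 9f9763f: {48e880e, 9f9763f}.
In 2a99176's history but not 9f9763f's: {061174d, 2a99176, 2e2d9f6, 61af867, a0230a3, f7f6146} — 6 commits.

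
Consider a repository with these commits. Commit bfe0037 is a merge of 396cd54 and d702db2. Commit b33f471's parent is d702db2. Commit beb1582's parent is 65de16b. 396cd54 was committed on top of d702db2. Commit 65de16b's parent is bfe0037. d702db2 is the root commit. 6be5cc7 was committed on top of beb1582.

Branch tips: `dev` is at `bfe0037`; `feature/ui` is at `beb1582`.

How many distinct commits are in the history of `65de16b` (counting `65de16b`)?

Walking parent pointers from 65de16b: reachable set = {396cd54, 65de16b, bfe0037, d702db2}.
That is 4 commits.

4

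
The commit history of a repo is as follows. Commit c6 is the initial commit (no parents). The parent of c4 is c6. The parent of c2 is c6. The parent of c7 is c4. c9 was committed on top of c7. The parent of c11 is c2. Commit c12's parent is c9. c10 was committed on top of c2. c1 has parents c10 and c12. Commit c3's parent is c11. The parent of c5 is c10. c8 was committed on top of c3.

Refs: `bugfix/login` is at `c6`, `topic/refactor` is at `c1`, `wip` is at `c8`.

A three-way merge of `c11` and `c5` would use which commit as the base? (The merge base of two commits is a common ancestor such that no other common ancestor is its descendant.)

Ancestors of c11: {c11, c2, c6}.
Ancestors of c5: {c10, c2, c5, c6}.
Common ancestors: {c2, c6}.
Among these, c2 is not an ancestor of any other common ancestor — it is the merge base.

c2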